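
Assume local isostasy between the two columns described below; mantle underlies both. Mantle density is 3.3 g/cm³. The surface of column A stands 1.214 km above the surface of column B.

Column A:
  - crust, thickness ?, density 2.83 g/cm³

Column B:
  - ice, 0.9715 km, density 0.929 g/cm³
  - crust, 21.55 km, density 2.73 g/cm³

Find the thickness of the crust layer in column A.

39.6 km

Take the compensation level at the base of the deeper column (depth z_c below the surface of column A) and equate Σ ρ_i t_i down to z_c; mantle fills any gap and the z_c terms cancel.
Column A: x×2.83 + (z_c − 0 − x)×3.3
Column B: 1.214×0 + 0.9715×0.929 + 21.55×2.73 + (z_c − 1.214 − 22.5215)×3.3
The z_c×3.3 term appears on both sides and cancels. Collect the known terms of each column as K = Σ(ρt)_known − 3.3 × (depth of known layers): K_A = 0 − 3.3×0 = 0; K_B = 59.7340235 − 3.3×(1.214 + 22.5215) = −18.5931265.
Balance: K_A − x×(3.3 − 2.83) = K_B, so x = (K_A − K_B)/(3.3 − 2.83) = 18.5931/0.47 = 39.6 km.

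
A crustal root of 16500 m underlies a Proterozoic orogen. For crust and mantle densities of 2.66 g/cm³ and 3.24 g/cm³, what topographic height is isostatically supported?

Balancing pressure at the compensation depth: ρ_c h = (ρ_m − ρ_c) r.
h = r (ρ_m − ρ_c) / ρ_c = 16500 m × (3.24 − 2.66) / 2.66 = 3600 m.

3600 m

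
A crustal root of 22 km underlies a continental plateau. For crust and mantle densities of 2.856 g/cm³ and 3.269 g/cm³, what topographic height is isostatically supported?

For local isostatic compensation: ρ_c h = (ρ_m − ρ_c) r.
h = r (ρ_m − ρ_c) / ρ_c = 22 km × (3.269 − 2.856) / 2.856 = 3.18 km.

3.18 km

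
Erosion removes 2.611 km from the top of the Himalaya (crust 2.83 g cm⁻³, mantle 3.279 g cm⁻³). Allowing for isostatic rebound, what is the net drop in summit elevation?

Rebound u = e ρ_c/ρ_m = 2.611 km × 2.83/3.279 = 2.253 km.
Net surface drop = e − u = 2.611 km − 2.253 km = e (ρ_m − ρ_c)/ρ_m = 0.358 km.

0.358 km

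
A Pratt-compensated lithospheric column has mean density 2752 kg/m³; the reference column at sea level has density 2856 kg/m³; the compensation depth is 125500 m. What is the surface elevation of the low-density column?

ρ_ref D = ρ (D + h) → h = D (ρ_ref − ρ)/ρ.
h = 125500 m × (2856 − 2752)/2752 = 4740 m.

4740 m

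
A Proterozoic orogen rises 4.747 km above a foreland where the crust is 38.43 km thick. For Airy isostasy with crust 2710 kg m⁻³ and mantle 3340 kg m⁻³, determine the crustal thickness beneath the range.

63.6 km

Root depth r = h ρ_c / (ρ_m − ρ_c) = 4.747 km × 2710 / 630 = 20.42 km.
Total thickness = T + h + r = 38.43 km + 4.747 km + 20.42 km = 63.6 km.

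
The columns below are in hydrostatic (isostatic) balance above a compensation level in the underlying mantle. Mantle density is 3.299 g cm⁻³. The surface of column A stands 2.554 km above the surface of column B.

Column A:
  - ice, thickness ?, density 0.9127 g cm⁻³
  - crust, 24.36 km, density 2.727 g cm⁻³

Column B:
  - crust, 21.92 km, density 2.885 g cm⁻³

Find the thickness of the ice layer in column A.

1.49 km

Take the compensation level at the base of the deeper column (depth z_c below the surface of column A) and equate Σ ρ_i t_i down to z_c; mantle fills any gap and the z_c terms cancel.
Column A: x×0.9127 + 24.36×2.727 + (z_c − 24.36 − x)×3.299
Column B: 2.554×0 + 21.92×2.885 + (z_c − 2.554 − 21.92)×3.299
The z_c×3.299 term appears on both sides and cancels. Collect the known terms of each column as K = Σ(ρt)_known − 3.299 × (depth of known layers): K_A = 66.42972 − 3.299×24.36 = −13.93392; K_B = 63.2392 − 3.299×(2.554 + 21.92) = −17.500526.
Balance: K_A − x×(3.299 − 0.9127) = K_B, so x = (K_A − K_B)/(3.299 − 0.9127) = 3.56661/2.3863 = 1.49 km.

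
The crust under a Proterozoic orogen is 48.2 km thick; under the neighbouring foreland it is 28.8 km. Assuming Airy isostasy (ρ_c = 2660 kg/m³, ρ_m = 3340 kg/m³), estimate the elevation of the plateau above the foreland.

Excess crust Δ = 48.2 km − 28.8 km = 19.4 km, split between elevation h and root r with h + r = Δ.
Airy balance ρ_c h = (ρ_m − ρ_c) r gives r = h ρ_c/(ρ_m − ρ_c), so h (1 + ρ_c/(ρ_m − ρ_c)) = Δ, i.e. h = Δ (ρ_m − ρ_c)/ρ_m.
h = 19.4 km × 680/3340 = 3.95 km.

3.95 km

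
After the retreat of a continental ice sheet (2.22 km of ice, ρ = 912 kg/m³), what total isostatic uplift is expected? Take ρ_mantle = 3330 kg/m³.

Removing the load lets mantle flow back in; uplift u satisfies ρ_ice t = ρ_m u.
u = t ρ_ice/ρ_m = 2.22 km × 912/3330 = 0.608 km.

0.608 km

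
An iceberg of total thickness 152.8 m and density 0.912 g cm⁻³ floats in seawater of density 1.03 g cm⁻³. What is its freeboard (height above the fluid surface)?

17.5 m

Floating equilibrium: submerged depth d = t ρ_obj/ρ_fluid = 152.8 m × 0.912/1.03 = 135.3 m.
Freeboard = t − d = 152.8 m − 135.3 m = 17.5 m.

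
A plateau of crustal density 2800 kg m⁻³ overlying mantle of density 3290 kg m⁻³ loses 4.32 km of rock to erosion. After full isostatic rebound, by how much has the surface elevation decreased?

Rebound u = e ρ_c/ρ_m = 4.32 km × 2800/3290 = 3.677 km.
Net surface drop = e − u = 4.32 km − 3.677 km = e (ρ_m − ρ_c)/ρ_m = 0.643 km.

0.643 km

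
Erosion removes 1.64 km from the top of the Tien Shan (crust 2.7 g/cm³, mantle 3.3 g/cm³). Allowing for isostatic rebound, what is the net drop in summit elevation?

Rebound u = e ρ_c/ρ_m = 1.64 km × 2.7/3.3 = 1.342 km.
Net surface drop = e − u = 1.64 km − 1.342 km = e (ρ_m − ρ_c)/ρ_m = 0.298 km.

0.298 km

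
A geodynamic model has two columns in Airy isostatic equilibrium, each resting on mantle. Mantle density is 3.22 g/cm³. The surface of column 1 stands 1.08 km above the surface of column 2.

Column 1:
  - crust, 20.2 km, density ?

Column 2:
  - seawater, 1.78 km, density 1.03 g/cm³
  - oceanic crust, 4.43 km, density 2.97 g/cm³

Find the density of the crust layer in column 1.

2.8 g/cm³

Take the compensation level at the base of the deeper column (depth z_c below the surface of column 1) and equate Σ ρ_i t_i down to z_c; mantle fills any gap and the z_c terms cancel.
Column 1: 20.2×ρ + (z_c − 20.2)×3.22
Column 2: 1.08×0 + 1.78×1.03 + 4.43×2.97 + (z_c − 1.08 − 6.21)×3.22
The z_c×3.22 term appears on both sides and cancels. Collect the known terms of each column as K = Σ(ρt)_known − 3.22 × (depth of known layers): K_1 = 0 − 3.22×20.2 = −65.044; K_2 = 14.9905 − 3.22×(1.08 + 6.21) = −8.4833.
Balance: K_1 + 20.2×ρ = K_2, so ρ = (K_2 − K_1)/20.2 = 56.5607/20.2 = 2.8 g/cm³.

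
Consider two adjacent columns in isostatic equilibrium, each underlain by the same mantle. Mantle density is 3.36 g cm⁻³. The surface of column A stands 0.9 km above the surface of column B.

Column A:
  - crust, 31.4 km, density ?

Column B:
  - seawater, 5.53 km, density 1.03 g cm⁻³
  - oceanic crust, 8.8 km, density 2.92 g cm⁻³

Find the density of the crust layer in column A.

Take the compensation level at the base of the deeper column (depth z_c below the surface of column A) and equate Σ ρ_i t_i down to z_c; mantle fills any gap and the z_c terms cancel.
Column A: 31.4×ρ + (z_c − 31.4)×3.36
Column B: 0.9×0 + 5.53×1.03 + 8.8×2.92 + (z_c − 0.9 − 14.33)×3.36
The z_c×3.36 term appears on both sides and cancels. Collect the known terms of each column as K = Σ(ρt)_known − 3.36 × (depth of known layers): K_A = 0 − 3.36×31.4 = −105.504; K_B = 31.3919 − 3.36×(0.9 + 14.33) = −19.7809.
Balance: K_A + 31.4×ρ = K_B, so ρ = (K_B − K_A)/31.4 = 85.7231/31.4 = 2.73 g cm⁻³.

2.73 g cm⁻³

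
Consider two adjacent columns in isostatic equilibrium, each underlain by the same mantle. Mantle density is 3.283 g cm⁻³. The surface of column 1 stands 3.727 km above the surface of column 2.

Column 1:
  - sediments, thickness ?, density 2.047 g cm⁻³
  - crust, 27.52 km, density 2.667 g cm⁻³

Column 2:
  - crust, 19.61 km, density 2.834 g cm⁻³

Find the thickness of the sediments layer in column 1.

3.31 km

Take the compensation level at the base of the deeper column (depth z_c below the surface of column 1) and equate Σ ρ_i t_i down to z_c; mantle fills any gap and the z_c terms cancel.
Column 1: x×2.047 + 27.52×2.667 + (z_c − 27.52 − x)×3.283
Column 2: 3.727×0 + 19.61×2.834 + (z_c − 3.727 − 19.61)×3.283
The z_c×3.283 term appears on both sides and cancels. Collect the known terms of each column as K = Σ(ρt)_known − 3.283 × (depth of known layers): K_1 = 73.39584 − 3.283×27.52 = −16.95232; K_2 = 55.57474 − 3.283×(3.727 + 19.61) = −21.040631.
Balance: K_1 − x×(3.283 − 2.047) = K_2, so x = (K_1 − K_2)/(3.283 − 2.047) = 4.08831/1.236 = 3.31 km.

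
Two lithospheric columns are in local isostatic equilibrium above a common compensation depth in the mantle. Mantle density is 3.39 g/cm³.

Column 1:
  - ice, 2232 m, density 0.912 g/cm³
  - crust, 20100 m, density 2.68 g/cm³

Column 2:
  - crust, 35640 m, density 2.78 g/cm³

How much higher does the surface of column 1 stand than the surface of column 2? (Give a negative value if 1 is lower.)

For any compensation level in the mantle, the mantle terms cancel and isostasy reduces to e = (Σt_1 − Σt_2) − (Σ(ρt)_1 − Σ(ρt)_2) / ρ_m.
Σt_1 = 22332 m; Σt_2 = 35640 m; Σ(ρt)_1 = 55903.584; Σ(ρt)_2 = 99079.2 (in m·g/cm³).
e = (22332 − 35640) − (55903.584 − 99079.2) / 3.39 = −572 m.

−572 m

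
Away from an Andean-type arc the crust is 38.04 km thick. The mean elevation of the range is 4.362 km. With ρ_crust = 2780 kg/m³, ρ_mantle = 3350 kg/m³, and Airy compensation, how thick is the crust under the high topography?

Root depth r = h ρ_c / (ρ_m − ρ_c) = 4.362 km × 2780 / 570 = 21.27 km.
Total thickness = T + h + r = 38.04 km + 4.362 km + 21.27 km = 63.7 km.

63.7 km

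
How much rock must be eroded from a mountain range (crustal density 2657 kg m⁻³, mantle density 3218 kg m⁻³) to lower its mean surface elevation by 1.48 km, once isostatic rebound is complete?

8.49 km

Net drop Δ = e − u = e − e ρ_c/ρ_m = e (ρ_m − ρ_c)/ρ_m.
e = Δ ρ_m/(ρ_m − ρ_c) = 1.48 km × 3218/561 = 8.49 km.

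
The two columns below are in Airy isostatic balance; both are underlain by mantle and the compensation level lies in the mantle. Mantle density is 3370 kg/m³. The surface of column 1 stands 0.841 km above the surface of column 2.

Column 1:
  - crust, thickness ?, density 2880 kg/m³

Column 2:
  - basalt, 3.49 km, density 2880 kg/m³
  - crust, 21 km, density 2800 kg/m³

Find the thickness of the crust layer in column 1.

33.7 km

Take the compensation level at the base of the deeper column (depth z_c below the surface of column 1) and equate Σ ρ_i t_i down to z_c; mantle fills any gap and the z_c terms cancel.
Column 1: x×2880 + (z_c − 0 − x)×3370
Column 2: 0.841×0 + 3.49×2880 + 21×2800 + (z_c − 0.841 − 24.49)×3370
The z_c×3370 term appears on both sides and cancels. Collect the known terms of each column as K = Σ(ρt)_known − 3370 × (depth of known layers): K_1 = 0 − 3370×0 = 0; K_2 = 68851.2 − 3370×(0.841 + 24.49) = −16514.27.
Balance: K_1 − x×(3370 − 2880) = K_2, so x = (K_1 − K_2)/(3370 − 2880) = 16514.3/490 = 33.7 km.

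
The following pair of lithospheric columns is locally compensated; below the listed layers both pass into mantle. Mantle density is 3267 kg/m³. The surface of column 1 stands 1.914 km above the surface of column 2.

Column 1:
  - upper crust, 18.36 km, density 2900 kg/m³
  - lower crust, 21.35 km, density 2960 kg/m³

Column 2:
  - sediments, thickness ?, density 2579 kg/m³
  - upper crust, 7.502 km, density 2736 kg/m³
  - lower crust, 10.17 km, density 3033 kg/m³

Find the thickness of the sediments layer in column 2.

0.983 km

Take the compensation level at the base of the deeper column (depth z_c below the surface of column 1) and equate Σ ρ_i t_i down to z_c; mantle fills any gap and the z_c terms cancel.
Column 1: 18.36×2900 + 21.35×2960 + (z_c − 39.71)×3267
Column 2: 1.914×0 + x×2579 + 7.502×2736 + 10.17×3033 + (z_c − 1.914 − 17.672 − x)×3267
The z_c×3267 term appears on both sides and cancels. Collect the known terms of each column as K = Σ(ρt)_known − 3267 × (depth of known layers): K_1 = 116440 − 3267×39.71 = −13292.57; K_2 = 51371.082 − 3267×(1.914 + 17.672) = −12616.38.
Balance: K_1 = K_2 − x×(3267 − 2579), so x = (K_2 − K_1)/(3267 − 2579) = 676.19/688 = 0.983 km.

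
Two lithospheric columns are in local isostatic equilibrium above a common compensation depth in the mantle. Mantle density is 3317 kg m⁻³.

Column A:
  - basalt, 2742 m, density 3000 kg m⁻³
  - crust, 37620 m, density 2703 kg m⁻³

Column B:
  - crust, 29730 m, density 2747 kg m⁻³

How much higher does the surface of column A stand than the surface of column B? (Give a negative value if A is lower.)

2120 m

For any compensation level in the mantle, the mantle terms cancel and isostasy reduces to e = (Σt_A − Σt_B) − (Σ(ρt)_A − Σ(ρt)_B) / ρ_m.
Σt_A = 40362 m; Σt_B = 29730 m; Σ(ρt)_A = 109912860; Σ(ρt)_B = 81668310 (in m·kg m⁻³).
e = (40362 − 29730) − (109912860 − 81668310) / 3317 = 2120 m.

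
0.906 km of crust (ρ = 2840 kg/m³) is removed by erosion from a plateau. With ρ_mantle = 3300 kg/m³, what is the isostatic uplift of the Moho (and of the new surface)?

0.78 km

Unloading: uplift u = e ρ_c/ρ_m = 0.906 km × 2840/3300 = 0.78 km.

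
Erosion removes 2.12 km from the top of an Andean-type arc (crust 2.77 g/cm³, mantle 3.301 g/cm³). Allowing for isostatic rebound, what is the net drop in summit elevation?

0.341 km

Rebound u = e ρ_c/ρ_m = 2.12 km × 2.77/3.301 = 1.779 km.
Net surface drop = e − u = 2.12 km − 1.779 km = e (ρ_m − ρ_c)/ρ_m = 0.341 km.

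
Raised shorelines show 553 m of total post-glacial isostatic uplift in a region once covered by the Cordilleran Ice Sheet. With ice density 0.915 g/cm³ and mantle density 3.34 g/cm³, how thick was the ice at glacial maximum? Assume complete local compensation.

2020 m

u = t ρ_ice/ρ_m → t = u ρ_m/ρ_ice = 553 m × 3.34/0.915 = 2020 m.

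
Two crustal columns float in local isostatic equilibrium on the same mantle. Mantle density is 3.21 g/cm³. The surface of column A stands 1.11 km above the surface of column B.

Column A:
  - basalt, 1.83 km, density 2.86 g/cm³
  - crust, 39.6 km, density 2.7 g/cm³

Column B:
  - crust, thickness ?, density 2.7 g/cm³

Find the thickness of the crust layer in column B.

33.9 km

Take the compensation level at the base of the deeper column (depth z_c below the surface of column A) and equate Σ ρ_i t_i down to z_c; mantle fills any gap and the z_c terms cancel.
Column A: 1.83×2.86 + 39.6×2.7 + (z_c − 41.43)×3.21
Column B: 1.11×0 + x×2.7 + (z_c − 1.11 − 0 − x)×3.21
The z_c×3.21 term appears on both sides and cancels. Collect the known terms of each column as K = Σ(ρt)_known − 3.21 × (depth of known layers): K_A = 112.1538 − 3.21×41.43 = −20.8365; K_B = 0 − 3.21×(1.11 + 0) = −3.5631.
Balance: K_A = K_B − x×(3.21 − 2.7), so x = (K_B − K_A)/(3.21 − 2.7) = 17.2734/0.51 = 33.9 km.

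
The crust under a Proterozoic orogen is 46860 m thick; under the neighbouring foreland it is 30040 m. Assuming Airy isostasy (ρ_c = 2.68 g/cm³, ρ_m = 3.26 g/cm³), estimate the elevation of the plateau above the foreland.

Excess crust Δ = 46860 m − 30040 m = 16820 m, split between elevation h and root r with h + r = Δ.
Airy balance ρ_c h = (ρ_m − ρ_c) r gives r = h ρ_c/(ρ_m − ρ_c), so h (1 + ρ_c/(ρ_m − ρ_c)) = Δ, i.e. h = Δ (ρ_m − ρ_c)/ρ_m.
h = 16820 m × 0.58/3.26 = 2990 m.

2990 m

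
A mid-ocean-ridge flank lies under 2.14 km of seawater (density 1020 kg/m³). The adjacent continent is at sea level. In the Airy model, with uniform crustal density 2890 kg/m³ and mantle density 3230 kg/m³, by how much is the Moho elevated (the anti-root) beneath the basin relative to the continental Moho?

Isostatic balance requires: replacing crust with seawater at the top is compensated by replacing crust with mantle at the base: d (ρ_c − ρ_w) = a (ρ_m − ρ_c).
a = d (ρ_c − ρ_w)/(ρ_m − ρ_c) = 2.14 km × 1870/340 = 11.8 km.

11.8 km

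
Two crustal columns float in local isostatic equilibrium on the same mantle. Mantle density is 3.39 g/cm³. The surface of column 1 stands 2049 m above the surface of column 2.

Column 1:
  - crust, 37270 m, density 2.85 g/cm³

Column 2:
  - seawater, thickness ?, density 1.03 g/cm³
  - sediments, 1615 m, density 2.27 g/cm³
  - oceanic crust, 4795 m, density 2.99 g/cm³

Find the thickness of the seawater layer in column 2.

4010 m

Take the compensation level at the base of the deeper column (depth z_c below the surface of column 1) and equate Σ ρ_i t_i down to z_c; mantle fills any gap and the z_c terms cancel.
Column 1: 37270×2.85 + (z_c − 37270)×3.39
Column 2: 2049×0 + x×1.03 + 1615×2.27 + 4795×2.99 + (z_c − 2049 − 6410 − x)×3.39
The z_c×3.39 term appears on both sides and cancels. Collect the known terms of each column as K = Σ(ρt)_known − 3.39 × (depth of known layers): K_1 = 106219.5 − 3.39×37270 = −20125.8; K_2 = 18003.1 − 3.39×(2049 + 6410) = −10672.91.
Balance: K_1 = K_2 − x×(3.39 − 1.03), so x = (K_2 − K_1)/(3.39 − 1.03) = 9452.89/2.36 = 4010 m.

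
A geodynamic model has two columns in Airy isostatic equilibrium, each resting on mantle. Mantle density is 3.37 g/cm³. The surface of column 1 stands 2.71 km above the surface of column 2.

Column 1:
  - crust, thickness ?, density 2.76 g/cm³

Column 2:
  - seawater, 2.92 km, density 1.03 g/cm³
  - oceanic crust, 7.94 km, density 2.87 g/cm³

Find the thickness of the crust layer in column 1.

Take the compensation level at the base of the deeper column (depth z_c below the surface of column 1) and equate Σ ρ_i t_i down to z_c; mantle fills any gap and the z_c terms cancel.
Column 1: x×2.76 + (z_c − 0 − x)×3.37
Column 2: 2.71×0 + 2.92×1.03 + 7.94×2.87 + (z_c − 2.71 − 10.86)×3.37
The z_c×3.37 term appears on both sides and cancels. Collect the known terms of each column as K = Σ(ρt)_known − 3.37 × (depth of known layers): K_1 = 0 − 3.37×0 = 0; K_2 = 25.7954 − 3.37×(2.71 + 10.86) = −19.9355.
Balance: K_1 − x×(3.37 − 2.76) = K_2, so x = (K_1 − K_2)/(3.37 − 2.76) = 19.9355/0.61 = 32.7 km.

32.7 km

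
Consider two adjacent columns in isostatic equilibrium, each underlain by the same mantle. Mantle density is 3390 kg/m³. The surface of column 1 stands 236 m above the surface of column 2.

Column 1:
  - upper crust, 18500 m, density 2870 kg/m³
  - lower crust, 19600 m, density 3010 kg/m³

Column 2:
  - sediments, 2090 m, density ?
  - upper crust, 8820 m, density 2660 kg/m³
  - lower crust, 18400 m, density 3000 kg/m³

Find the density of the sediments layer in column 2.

2120 kg/m³

Take the compensation level at the base of the deeper column (depth z_c below the surface of column 1) and equate Σ ρ_i t_i down to z_c; mantle fills any gap and the z_c terms cancel.
Column 1: 18500×2870 + 19600×3010 + (z_c − 38100)×3390
Column 2: 236×0 + 2090×ρ + 8820×2660 + 18400×3000 + (z_c − 236 − 29310)×3390
The z_c×3390 term appears on both sides and cancels. Collect the known terms of each column as K = Σ(ρt)_known − 3390 × (depth of known layers): K_1 = 112091000 − 3390×38100 = −17068000; K_2 = 78661200 − 3390×(236 + 29310) = −21499740.
Balance: K_1 = K_2 + 2090×ρ, so ρ = (K_1 − K_2)/2090 = 4431740/2090 = 2120 kg/m³.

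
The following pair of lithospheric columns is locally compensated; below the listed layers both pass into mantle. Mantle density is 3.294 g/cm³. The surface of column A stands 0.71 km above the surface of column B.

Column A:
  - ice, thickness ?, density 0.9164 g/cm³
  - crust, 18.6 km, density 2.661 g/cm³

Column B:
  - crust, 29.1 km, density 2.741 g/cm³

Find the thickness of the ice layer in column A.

Take the compensation level at the base of the deeper column (depth z_c below the surface of column A) and equate Σ ρ_i t_i down to z_c; mantle fills any gap and the z_c terms cancel.
Column A: x×0.9164 + 18.6×2.661 + (z_c − 18.6 − x)×3.294
Column B: 0.71×0 + 29.1×2.741 + (z_c − 0.71 − 29.1)×3.294
The z_c×3.294 term appears on both sides and cancels. Collect the known terms of each column as K = Σ(ρt)_known − 3.294 × (depth of known layers): K_A = 49.4946 − 3.294×18.6 = −11.7738; K_B = 79.7631 − 3.294×(0.71 + 29.1) = −18.43104.
Balance: K_A − x×(3.294 − 0.9164) = K_B, so x = (K_A − K_B)/(3.294 − 0.9164) = 6.65724/2.3776 = 2.8 km.

2.8 km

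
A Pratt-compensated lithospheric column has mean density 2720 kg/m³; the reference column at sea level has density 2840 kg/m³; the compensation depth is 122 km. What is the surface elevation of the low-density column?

ρ_ref D = ρ (D + h) → h = D (ρ_ref − ρ)/ρ.
h = 122 km × (2840 − 2720)/2720 = 5.38 km.

5.38 km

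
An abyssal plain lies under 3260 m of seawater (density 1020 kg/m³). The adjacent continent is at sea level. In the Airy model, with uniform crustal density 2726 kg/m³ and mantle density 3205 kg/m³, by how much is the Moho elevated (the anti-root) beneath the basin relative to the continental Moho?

Isostatic balance requires: replacing crust with seawater at the top is compensated by replacing crust with mantle at the base: d (ρ_c − ρ_w) = a (ρ_m − ρ_c).
a = d (ρ_c − ρ_w)/(ρ_m − ρ_c) = 3260 m × 1706/479 = 11600 m.

11600 m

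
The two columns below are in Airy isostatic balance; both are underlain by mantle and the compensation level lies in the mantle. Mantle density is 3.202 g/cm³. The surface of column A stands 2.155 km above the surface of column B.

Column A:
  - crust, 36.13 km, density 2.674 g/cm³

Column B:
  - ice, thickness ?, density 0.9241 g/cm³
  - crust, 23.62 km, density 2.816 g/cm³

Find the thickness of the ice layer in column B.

Take the compensation level at the base of the deeper column (depth z_c below the surface of column A) and equate Σ ρ_i t_i down to z_c; mantle fills any gap and the z_c terms cancel.
Column A: 36.13×2.674 + (z_c − 36.13)×3.202
Column B: 2.155×0 + x×0.9241 + 23.62×2.816 + (z_c − 2.155 − 23.62 − x)×3.202
The z_c×3.202 term appears on both sides and cancels. Collect the known terms of each column as K = Σ(ρt)_known − 3.202 × (depth of known layers): K_A = 96.61162 − 3.202×36.13 = −19.07664; K_B = 66.51392 − 3.202×(2.155 + 23.62) = −16.01763.
Balance: K_A = K_B − x×(3.202 − 0.9241), so x = (K_B − K_A)/(3.202 − 0.9241) = 3.05901/2.2779 = 1.34 km.

1.34 km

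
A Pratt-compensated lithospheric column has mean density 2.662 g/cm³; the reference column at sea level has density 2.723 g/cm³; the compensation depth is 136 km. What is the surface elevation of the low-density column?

3.12 km

ρ_ref D = ρ (D + h) → h = D (ρ_ref − ρ)/ρ.
h = 136 km × (2.723 − 2.662)/2.662 = 3.12 km.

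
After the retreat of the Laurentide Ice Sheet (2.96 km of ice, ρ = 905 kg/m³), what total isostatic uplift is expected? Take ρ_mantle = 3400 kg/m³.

0.788 km

Removing the load lets mantle flow back in; uplift u satisfies ρ_ice t = ρ_m u.
u = t ρ_ice/ρ_m = 2.96 km × 905/3400 = 0.788 km.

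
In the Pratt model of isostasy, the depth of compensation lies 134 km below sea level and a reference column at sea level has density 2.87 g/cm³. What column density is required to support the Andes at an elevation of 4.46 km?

Pratt balance: ρ_ref D = ρ (D + h).
ρ = ρ_ref D/(D + h) = 2.87 × 134 km/(134 km + 4.46 km) = 2.78 g/cm³.

2.78 g/cm³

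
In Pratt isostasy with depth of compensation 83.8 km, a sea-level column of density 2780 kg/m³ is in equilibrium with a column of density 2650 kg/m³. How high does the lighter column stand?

ρ_ref D = ρ (D + h) → h = D (ρ_ref − ρ)/ρ.
h = 83.8 km × (2780 − 2650)/2650 = 4.11 km.

4.11 km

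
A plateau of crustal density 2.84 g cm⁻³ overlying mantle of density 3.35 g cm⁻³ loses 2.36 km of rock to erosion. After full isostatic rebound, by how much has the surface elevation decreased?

Rebound u = e ρ_c/ρ_m = 2.36 km × 2.84/3.35 = 2.001 km.
Net surface drop = e − u = 2.36 km − 2.001 km = e (ρ_m − ρ_c)/ρ_m = 0.359 km.

0.359 km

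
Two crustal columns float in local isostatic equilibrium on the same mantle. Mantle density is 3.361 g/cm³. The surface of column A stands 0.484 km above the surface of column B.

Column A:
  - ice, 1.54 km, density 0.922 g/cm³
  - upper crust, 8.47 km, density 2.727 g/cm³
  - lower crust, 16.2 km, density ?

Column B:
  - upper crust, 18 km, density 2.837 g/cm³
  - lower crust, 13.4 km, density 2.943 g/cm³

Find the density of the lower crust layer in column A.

Take the compensation level at the base of the deeper column (depth z_c below the surface of column A) and equate Σ ρ_i t_i down to z_c; mantle fills any gap and the z_c terms cancel.
Column A: 1.54×0.922 + 8.47×2.727 + 16.2×ρ + (z_c − 26.21)×3.361
Column B: 0.484×0 + 18×2.837 + 13.4×2.943 + (z_c − 0.484 − 31.4)×3.361
The z_c×3.361 term appears on both sides and cancels. Collect the known terms of each column as K = Σ(ρt)_known − 3.361 × (depth of known layers): K_A = 24.51757 − 3.361×26.21 = −63.57424; K_B = 90.5022 − 3.361×(0.484 + 31.4) = −16.659924.
Balance: K_A + 16.2×ρ = K_B, so ρ = (K_B − K_A)/16.2 = 46.9143/16.2 = 2.9 g/cm³.

2.9 g/cm³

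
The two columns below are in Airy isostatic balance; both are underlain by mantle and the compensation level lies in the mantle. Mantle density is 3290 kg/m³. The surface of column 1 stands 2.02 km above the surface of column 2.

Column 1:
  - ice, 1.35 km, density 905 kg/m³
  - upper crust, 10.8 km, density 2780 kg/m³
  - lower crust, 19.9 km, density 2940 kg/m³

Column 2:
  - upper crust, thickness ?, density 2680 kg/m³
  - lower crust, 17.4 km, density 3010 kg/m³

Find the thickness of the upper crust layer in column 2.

Take the compensation level at the base of the deeper column (depth z_c below the surface of column 1) and equate Σ ρ_i t_i down to z_c; mantle fills any gap and the z_c terms cancel.
Column 1: 1.35×905 + 10.8×2780 + 19.9×2940 + (z_c − 32.05)×3290
Column 2: 2.02×0 + x×2680 + 17.4×3010 + (z_c − 2.02 − 17.4 − x)×3290
The z_c×3290 term appears on both sides and cancels. Collect the known terms of each column as K = Σ(ρt)_known − 3290 × (depth of known layers): K_1 = 89751.75 − 3290×32.05 = −15692.75; K_2 = 52374 − 3290×(2.02 + 17.4) = −11517.8.
Balance: K_1 = K_2 − x×(3290 − 2680), so x = (K_2 − K_1)/(3290 − 2680) = 4174.95/610 = 6.84 km.

6.84 km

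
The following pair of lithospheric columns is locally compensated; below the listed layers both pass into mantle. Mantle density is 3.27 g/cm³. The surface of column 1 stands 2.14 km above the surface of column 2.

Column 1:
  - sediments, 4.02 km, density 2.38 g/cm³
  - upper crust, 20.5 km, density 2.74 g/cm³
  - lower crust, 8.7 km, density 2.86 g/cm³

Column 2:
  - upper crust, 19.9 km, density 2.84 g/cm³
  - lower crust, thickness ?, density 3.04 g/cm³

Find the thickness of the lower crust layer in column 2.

Take the compensation level at the base of the deeper column (depth z_c below the surface of column 1) and equate Σ ρ_i t_i down to z_c; mantle fills any gap and the z_c terms cancel.
Column 1: 4.02×2.38 + 20.5×2.74 + 8.7×2.86 + (z_c − 33.22)×3.27
Column 2: 2.14×0 + 19.9×2.84 + x×3.04 + (z_c − 2.14 − 19.9 − x)×3.27
The z_c×3.27 term appears on both sides and cancels. Collect the known terms of each column as K = Σ(ρt)_known − 3.27 × (depth of known layers): K_1 = 90.6196 − 3.27×33.22 = −18.0098; K_2 = 56.516 − 3.27×(2.14 + 19.9) = −15.5548.
Balance: K_1 = K_2 − x×(3.27 − 3.04), so x = (K_2 − K_1)/(3.27 − 3.04) = 2.455/0.23 = 10.7 km.

10.7 km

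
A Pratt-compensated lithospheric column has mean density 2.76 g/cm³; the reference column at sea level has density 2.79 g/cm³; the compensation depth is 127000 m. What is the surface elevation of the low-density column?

ρ_ref D = ρ (D + h) → h = D (ρ_ref − ρ)/ρ.
h = 127000 m × (2.79 − 2.76)/2.76 = 1380 m.

1380 m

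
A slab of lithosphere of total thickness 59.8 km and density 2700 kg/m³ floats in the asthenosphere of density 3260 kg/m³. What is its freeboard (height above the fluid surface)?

10.3 km

Floating equilibrium: submerged depth d = t ρ_obj/ρ_fluid = 59.8 km × 2700/3260 = 49.53 km.
Freeboard = t − d = 59.8 km − 49.53 km = 10.3 km.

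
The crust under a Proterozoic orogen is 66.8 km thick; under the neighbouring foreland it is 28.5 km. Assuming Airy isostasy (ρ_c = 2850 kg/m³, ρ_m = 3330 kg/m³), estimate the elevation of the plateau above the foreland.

5.52 km

Excess crust Δ = 66.8 km − 28.5 km = 38.3 km, split between elevation h and root r with h + r = Δ.
Airy balance ρ_c h = (ρ_m − ρ_c) r gives r = h ρ_c/(ρ_m − ρ_c), so h (1 + ρ_c/(ρ_m − ρ_c)) = Δ, i.e. h = Δ (ρ_m − ρ_c)/ρ_m.
h = 38.3 km × 480/3330 = 5.52 km.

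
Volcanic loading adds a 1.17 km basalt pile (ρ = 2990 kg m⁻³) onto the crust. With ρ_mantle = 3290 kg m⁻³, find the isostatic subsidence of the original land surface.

Subaerial loading: s = t ρ_load / ρ_m.
s = 1.17 km × 2990/3290 = 1.06 km.

1.06 km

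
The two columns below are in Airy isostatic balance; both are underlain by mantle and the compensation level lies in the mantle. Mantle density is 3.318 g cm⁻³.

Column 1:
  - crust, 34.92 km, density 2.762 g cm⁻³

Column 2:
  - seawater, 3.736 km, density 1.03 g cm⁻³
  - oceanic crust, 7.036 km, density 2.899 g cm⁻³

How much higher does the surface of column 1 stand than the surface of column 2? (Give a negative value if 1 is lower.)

2.39 km

For any compensation level in the mantle, the mantle terms cancel and isostasy reduces to e = (Σt_1 − Σt_2) − (Σ(ρt)_1 − Σ(ρt)_2) / ρ_m.
Σt_1 = 34.92 km; Σt_2 = 10.772 km; Σ(ρt)_1 = 96.44904; Σ(ρt)_2 = 24.245444 (in km·g cm⁻³).
e = (34.92 − 10.772) − (96.44904 − 24.245444) / 3.318 = 2.39 km.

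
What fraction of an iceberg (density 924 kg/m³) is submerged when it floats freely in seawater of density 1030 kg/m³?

Submerged fraction = ρ_obj/ρ_fluid = 924/1030 = 0.897.

0.897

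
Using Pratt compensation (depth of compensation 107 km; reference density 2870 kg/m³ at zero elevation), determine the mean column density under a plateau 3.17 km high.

Pratt balance: ρ_ref D = ρ (D + h).
ρ = ρ_ref D/(D + h) = 2870 × 107 km/(107 km + 3.17 km) = 2790 kg/m³.

2790 kg/m³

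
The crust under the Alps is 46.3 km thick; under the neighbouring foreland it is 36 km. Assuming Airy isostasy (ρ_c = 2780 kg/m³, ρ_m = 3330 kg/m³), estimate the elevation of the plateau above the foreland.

Excess crust Δ = 46.3 km − 36 km = 10.3 km, split between elevation h and root r with h + r = Δ.
Airy balance ρ_c h = (ρ_m − ρ_c) r gives r = h ρ_c/(ρ_m − ρ_c), so h (1 + ρ_c/(ρ_m − ρ_c)) = Δ, i.e. h = Δ (ρ_m − ρ_c)/ρ_m.
h = 10.3 km × 550/3330 = 1.7 km.

1.7 km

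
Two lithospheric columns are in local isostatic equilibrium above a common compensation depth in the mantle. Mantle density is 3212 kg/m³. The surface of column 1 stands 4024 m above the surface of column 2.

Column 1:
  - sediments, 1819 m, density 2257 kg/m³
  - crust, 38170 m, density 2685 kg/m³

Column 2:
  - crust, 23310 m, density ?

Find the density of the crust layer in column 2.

Take the compensation level at the base of the deeper column (depth z_c below the surface of column 1) and equate Σ ρ_i t_i down to z_c; mantle fills any gap and the z_c terms cancel.
Column 1: 1819×2257 + 38170×2685 + (z_c − 39989)×3212
Column 2: 4024×0 + 23310×ρ + (z_c − 4024 − 23310)×3212
The z_c×3212 term appears on both sides and cancels. Collect the known terms of each column as K = Σ(ρt)_known − 3212 × (depth of known layers): K_1 = 106591933 − 3212×39989 = −21852735; K_2 = 0 − 3212×(4024 + 23310) = −87796808.
Balance: K_1 = K_2 + 23310×ρ, so ρ = (K_1 − K_2)/23310 = 65944100/23310 = 2830 kg/m³.

2830 kg/m³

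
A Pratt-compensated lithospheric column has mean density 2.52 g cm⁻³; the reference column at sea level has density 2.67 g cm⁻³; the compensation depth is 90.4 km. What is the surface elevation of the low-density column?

5.38 km

ρ_ref D = ρ (D + h) → h = D (ρ_ref − ρ)/ρ.
h = 90.4 km × (2.67 − 2.52)/2.52 = 5.38 km.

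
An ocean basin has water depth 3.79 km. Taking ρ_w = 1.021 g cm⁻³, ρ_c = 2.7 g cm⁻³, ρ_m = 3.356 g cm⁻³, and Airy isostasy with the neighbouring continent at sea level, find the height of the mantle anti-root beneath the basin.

For local isostatic compensation: replacing crust with seawater at the top is compensated by replacing crust with mantle at the base: d (ρ_c − ρ_w) = a (ρ_m − ρ_c).
a = d (ρ_c − ρ_w)/(ρ_m − ρ_c) = 3.79 km × 1.679/0.656 = 9.7 km.

9.7 km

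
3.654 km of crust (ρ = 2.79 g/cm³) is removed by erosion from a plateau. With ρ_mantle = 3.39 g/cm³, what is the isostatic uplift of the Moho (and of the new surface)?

Unloading: uplift u = e ρ_c/ρ_m = 3.654 km × 2.79/3.39 = 3.01 km.

3.01 km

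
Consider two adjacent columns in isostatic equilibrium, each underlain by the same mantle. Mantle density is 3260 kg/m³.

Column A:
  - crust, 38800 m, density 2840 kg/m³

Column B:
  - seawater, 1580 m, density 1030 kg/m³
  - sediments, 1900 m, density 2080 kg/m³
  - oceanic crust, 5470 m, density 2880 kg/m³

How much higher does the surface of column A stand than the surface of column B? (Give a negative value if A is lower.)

For any compensation level in the mantle, the mantle terms cancel and isostasy reduces to e = (Σt_A − Σt_B) − (Σ(ρt)_A − Σ(ρt)_B) / ρ_m.
Σt_A = 38800 m; Σt_B = 8950 m; Σ(ρt)_A = 110192000; Σ(ρt)_B = 21333000 (in m·kg/m³).
e = (38800 − 8950) − (110192000 − 21333000) / 3260 = 2590 m.

2590 m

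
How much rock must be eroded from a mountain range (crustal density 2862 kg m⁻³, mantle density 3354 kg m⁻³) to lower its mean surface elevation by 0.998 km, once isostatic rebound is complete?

6.8 km

Net drop Δ = e − u = e − e ρ_c/ρ_m = e (ρ_m − ρ_c)/ρ_m.
e = Δ ρ_m/(ρ_m − ρ_c) = 0.998 km × 3354/492 = 6.8 km.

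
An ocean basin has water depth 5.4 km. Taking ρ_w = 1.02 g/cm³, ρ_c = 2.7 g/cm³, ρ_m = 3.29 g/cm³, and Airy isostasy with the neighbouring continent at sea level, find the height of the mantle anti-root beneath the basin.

15.4 km

For local isostatic compensation: replacing crust with seawater at the top is compensated by replacing crust with mantle at the base: d (ρ_c − ρ_w) = a (ρ_m − ρ_c).
a = d (ρ_c − ρ_w)/(ρ_m − ρ_c) = 5.4 km × 1.68/0.59 = 15.4 km.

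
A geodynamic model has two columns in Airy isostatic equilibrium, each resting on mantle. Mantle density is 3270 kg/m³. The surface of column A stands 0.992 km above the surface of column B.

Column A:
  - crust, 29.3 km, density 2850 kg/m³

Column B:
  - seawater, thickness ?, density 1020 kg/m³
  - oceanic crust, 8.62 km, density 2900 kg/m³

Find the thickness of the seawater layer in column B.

2.61 km

Take the compensation level at the base of the deeper column (depth z_c below the surface of column A) and equate Σ ρ_i t_i down to z_c; mantle fills any gap and the z_c terms cancel.
Column A: 29.3×2850 + (z_c − 29.3)×3270
Column B: 0.992×0 + x×1020 + 8.62×2900 + (z_c − 0.992 − 8.62 − x)×3270
The z_c×3270 term appears on both sides and cancels. Collect the known terms of each column as K = Σ(ρt)_known − 3270 × (depth of known layers): K_A = 83505 − 3270×29.3 = −12306; K_B = 24998 − 3270×(0.992 + 8.62) = −6433.24.
Balance: K_A = K_B − x×(3270 − 1020), so x = (K_B − K_A)/(3270 − 1020) = 5872.76/2250 = 2.61 km.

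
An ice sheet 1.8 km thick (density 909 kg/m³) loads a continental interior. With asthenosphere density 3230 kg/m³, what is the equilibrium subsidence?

For local isostatic compensation: the ice load ρ_ice t is balanced by mantle displaced below, ρ_m s.
s = t ρ_ice / ρ_m = 1.8 km × 909/3230 = 0.507 km.

0.507 km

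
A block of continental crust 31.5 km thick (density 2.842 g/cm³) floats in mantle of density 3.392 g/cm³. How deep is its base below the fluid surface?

Draft d = t ρ_obj/ρ_fluid = 31.5 km × 2.842/3.392 = 26.4 km.

26.4 km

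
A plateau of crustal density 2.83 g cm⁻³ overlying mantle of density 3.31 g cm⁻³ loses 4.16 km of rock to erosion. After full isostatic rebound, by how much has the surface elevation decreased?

0.603 km

Rebound u = e ρ_c/ρ_m = 4.16 km × 2.83/3.31 = 3.557 km.
Net surface drop = e − u = 4.16 km − 3.557 km = e (ρ_m − ρ_c)/ρ_m = 0.603 km.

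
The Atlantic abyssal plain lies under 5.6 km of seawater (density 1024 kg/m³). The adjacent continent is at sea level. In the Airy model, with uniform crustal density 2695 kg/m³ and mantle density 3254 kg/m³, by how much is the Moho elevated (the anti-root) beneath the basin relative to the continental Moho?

16.7 km

By Archimedes' principle applied to the lithosphere: replacing crust with seawater at the top is compensated by replacing crust with mantle at the base: d (ρ_c − ρ_w) = a (ρ_m − ρ_c).
a = d (ρ_c − ρ_w)/(ρ_m − ρ_c) = 5.6 km × 1671/559 = 16.7 km.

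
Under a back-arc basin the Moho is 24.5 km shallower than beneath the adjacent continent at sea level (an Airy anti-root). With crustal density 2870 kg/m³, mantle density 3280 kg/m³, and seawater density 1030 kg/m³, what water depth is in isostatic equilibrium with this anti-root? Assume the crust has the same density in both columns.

Replacing a thickness d of crust by seawater at the top must be balanced by replacing crust with mantle at the base: d (ρ_c − ρ_w) = a (ρ_m − ρ_c).
d = a (ρ_m − ρ_c)/(ρ_c − ρ_w) = 24.5 km × 410/1840 = 5.46 km.

5.46 km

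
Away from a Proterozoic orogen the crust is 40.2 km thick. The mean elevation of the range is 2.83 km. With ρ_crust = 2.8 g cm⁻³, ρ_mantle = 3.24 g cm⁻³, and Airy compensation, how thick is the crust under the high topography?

Root depth r = h ρ_c / (ρ_m − ρ_c) = 2.83 km × 2.8 / 0.44 = 18.01 km.
Total thickness = T + h + r = 40.2 km + 2.83 km + 18.01 km = 61 km.

61 km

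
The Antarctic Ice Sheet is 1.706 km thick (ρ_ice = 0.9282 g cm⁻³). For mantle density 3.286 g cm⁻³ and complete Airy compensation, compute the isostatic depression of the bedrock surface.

0.482 km

For local isostatic compensation: the ice load ρ_ice t is balanced by mantle displaced below, ρ_m s.
s = t ρ_ice / ρ_m = 1.706 km × 0.9282/3.286 = 0.482 km.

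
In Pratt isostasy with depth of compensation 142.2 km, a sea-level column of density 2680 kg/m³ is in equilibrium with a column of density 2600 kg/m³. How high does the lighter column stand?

ρ_ref D = ρ (D + h) → h = D (ρ_ref − ρ)/ρ.
h = 142.2 km × (2680 − 2600)/2600 = 4.38 km.

4.38 km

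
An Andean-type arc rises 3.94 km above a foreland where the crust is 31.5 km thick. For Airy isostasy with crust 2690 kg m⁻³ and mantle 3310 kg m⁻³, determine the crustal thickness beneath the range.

52.5 km

Root depth r = h ρ_c / (ρ_m − ρ_c) = 3.94 km × 2690 / 620 = 17.09 km.
Total thickness = T + h + r = 31.5 km + 3.94 km + 17.09 km = 52.5 km.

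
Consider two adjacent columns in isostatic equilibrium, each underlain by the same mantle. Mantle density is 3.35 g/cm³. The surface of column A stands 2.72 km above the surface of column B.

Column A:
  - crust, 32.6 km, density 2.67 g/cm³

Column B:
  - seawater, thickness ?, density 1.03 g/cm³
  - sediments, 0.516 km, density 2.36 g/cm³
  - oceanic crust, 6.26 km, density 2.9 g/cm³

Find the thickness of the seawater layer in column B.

4.19 km

Take the compensation level at the base of the deeper column (depth z_c below the surface of column A) and equate Σ ρ_i t_i down to z_c; mantle fills any gap and the z_c terms cancel.
Column A: 32.6×2.67 + (z_c − 32.6)×3.35
Column B: 2.72×0 + x×1.03 + 0.516×2.36 + 6.26×2.9 + (z_c − 2.72 − 6.776 − x)×3.35
The z_c×3.35 term appears on both sides and cancels. Collect the known terms of each column as K = Σ(ρt)_known − 3.35 × (depth of known layers): K_A = 87.042 − 3.35×32.6 = −22.168; K_B = 19.37176 − 3.35×(2.72 + 6.776) = −12.43984.
Balance: K_A = K_B − x×(3.35 − 1.03), so x = (K_B − K_A)/(3.35 − 1.03) = 9.72816/2.32 = 4.19 km.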